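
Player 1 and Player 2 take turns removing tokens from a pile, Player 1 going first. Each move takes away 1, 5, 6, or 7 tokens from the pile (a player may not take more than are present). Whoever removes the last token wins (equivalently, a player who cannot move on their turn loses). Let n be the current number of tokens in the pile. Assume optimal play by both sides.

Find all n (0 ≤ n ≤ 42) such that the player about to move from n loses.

0, 2, 4, 12, 14, 16, 24, 26, 28, 36, 38, 40

Build the W/L table. Terminal = L. A non-terminal position is W if it has a move to some L; otherwise it is L.
n=0: no move → L
n=1: →0(L), so W
n=2: →1(W) only, which is W, so L
n=3: →2(L), so W
n=4: →3(W) only, which is W, so L
n=5: →4(L), so W
n=6: →0(L), so W
n=7: →2(L), so W
n=8: →2(L), so W
n=9: →4(L), so W
n=10: →4(L), so W
n=11: →4(L), so W
n=12: →11(W), 7(W), 6(W), 5(W) — all W, so L
n=13: →12(L), so W
n=14: →13(W), 9(W), 8(W), 7(W) — all W, so L
n=15: →14(L), so W
n=16: →15(W), 11(W), 10(W), 9(W) — all W, so L
n=17: →16(L), so W
n=18: →12(L), so W
n=19: →14(L), so W
n=20: →14(L), so W
n=21: →16(L), so W
n=22: →16(L), so W
n=23: →16(L), so W
n=24: →23(W), 19(W), 18(W), 17(W) — all W, so L
n=25: →24(L), so W
n=26: →25(W), 21(W), 20(W), 19(W) — all W, so L
n=27: →26(L), so W
n=28: →27(W), 23(W), 22(W), 21(W) — all W, so L
n=29: →28(L), so W
n=30: →24(L), so W
n=31: →26(L), so W
n=32: →26(L), so W
n=33: →28(L), so W
n=34: →28(L), so W
n=35: →28(L), so W
n=36: →35(W), 31(W), 30(W), 29(W) — all W, so L
n=37: →36(L), so W
n=38: →37(W), 33(W), 32(W), 31(W) — all W, so L
n=39: →38(L), so W
n=40: →39(W), 35(W), 34(W), 33(W) — all W, so L
n=41: →40(L), so W
n=42: →36(L), so W
The losing starting values of n are exactly the entries labelled L in this table (12 of them).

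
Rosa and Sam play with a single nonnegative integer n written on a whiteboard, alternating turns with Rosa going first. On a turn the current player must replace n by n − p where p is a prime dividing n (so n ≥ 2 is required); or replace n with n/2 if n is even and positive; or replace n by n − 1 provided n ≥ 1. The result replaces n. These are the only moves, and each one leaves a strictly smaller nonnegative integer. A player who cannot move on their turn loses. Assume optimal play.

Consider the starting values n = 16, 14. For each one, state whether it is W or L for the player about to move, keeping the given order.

Build the W/L table. Terminal = L. A non-terminal position is W if it has a move to some L; otherwise it is L.
n=0: no move → L
n=1: can move to 0, which is L ⇒ W
n=2: can move to 0, which is L ⇒ W
n=3: can move to 0, which is L ⇒ W
n=4: moves to 2(W), 3(W); every one is W ⇒ L
n=5: can move to 0, which is L ⇒ W
n=6: can move to 4, which is L ⇒ W
n=7: can move to 0, which is L ⇒ W
n=8: can move to 4, which is L ⇒ W
n=9: moves to 6(W), 8(W); every one is W ⇒ L
n=10: can move to 9, which is L ⇒ W
n=11: can move to 0, which is L ⇒ W
n=12: can move to 9, which is L ⇒ W
n=13: can move to 0, which is L ⇒ W
n=14: moves to 7(W), 12(W), 13(W); every one is W ⇒ L
n=15: can move to 14, which is L ⇒ W
n=16: can move to 14, which is L ⇒ W

16: W, 14: L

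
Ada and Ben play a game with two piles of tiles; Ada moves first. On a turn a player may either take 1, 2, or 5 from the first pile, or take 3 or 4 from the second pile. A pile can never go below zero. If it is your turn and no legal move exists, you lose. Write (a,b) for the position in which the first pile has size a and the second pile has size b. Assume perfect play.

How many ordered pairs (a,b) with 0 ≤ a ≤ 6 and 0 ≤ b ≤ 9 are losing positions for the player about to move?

Classify positions by backward induction: terminal positions (no move available) are L. From any other position, the mover wins iff some move reaches an L.
Every move lowers a or b (never raises either), so fill the grid row by row in increasing a, and left to right within a row: each cell's successors are then already labelled.
      b=0  b=1  b=2  b=3  b=4  b=5  b=6  b=7  b=8  b=9
a=0:    L    L    L    W    W    W    W    L    L    L
a=1:    W    W    W    L    L    L    W    W    W    W
a=2:    W    W    W    W    W    W    L    W    W    W
a=3:    L    L    L    W    W    W    W    L    L    L
a=4:    W    W    W    L    L    L    W    W    W    W
a=5:    W    W    W    W    W    W    L    W    W    W
a=6:    L    L    L    W    W    W    W    L    L    L
Cells with no legal move (terminal, hence L): (0,0), (0,1), (0,2).
The remaining L cells, each justified by listing all of its moves:
(0,7): L (options (0,4)(W), (0,3)(W) are all W)
(0,8): L (options (0,5)(W), (0,4)(W) are all W)
(0,9): L (options (0,6)(W), (0,5)(W) are all W)
(1,3): L (options (0,3)(W), (1,0)(W) are all W)
(1,4): L (options (0,4)(W), (1,1)(W), (1,0)(W) are all W)
(1,5): L (options (0,5)(W), (1,2)(W), (1,1)(W) are all W)
(2,6): L (options (1,6)(W), (0,6)(W), (2,3)(W), (2,2)(W) are all W)
(3,0): L (options (2,0)(W), (1,0)(W) are all W)
(3,1): L (options (2,1)(W), (1,1)(W) are all W)
(3,2): L (options (2,2)(W), (1,2)(W) are all W)
(3,7): L (options (2,7)(W), (1,7)(W), (3,4)(W), (3,3)(W) are all W)
(3,8): L (options (2,8)(W), (1,8)(W), (3,5)(W), (3,4)(W) are all W)
(3,9): L (options (2,9)(W), (1,9)(W), (3,6)(W), (3,5)(W) are all W)
(4,3): L (options (3,3)(W), (2,3)(W), (4,0)(W) are all W)
(4,4): L (options (3,4)(W), (2,4)(W), (4,1)(W), (4,0)(W) are all W)
(4,5): L (options (3,5)(W), (2,5)(W), (4,2)(W), (4,1)(W) are all W)
(5,6): L (options (4,6)(W), (3,6)(W), (0,6)(W), (5,3)(W), (5,2)(W) are all W)
(6,0): L (options (5,0)(W), (4,0)(W), (1,0)(W) are all W)
(6,1): L (options (5,1)(W), (4,1)(W), (1,1)(W) are all W)
(6,2): L (options (5,2)(W), (4,2)(W), (1,2)(W) are all W)
(6,7): L (options (5,7)(W), (4,7)(W), (1,7)(W), (6,4)(W), (6,3)(W) are all W)
(6,8): L (options (5,8)(W), (4,8)(W), (1,8)(W), (6,5)(W), (6,4)(W) are all W)
(6,9): L (options (5,9)(W), (4,9)(W), (1,9)(W), (6,6)(W), (6,5)(W) are all W)
Every other cell has at least one move into one of the L cells above, so it is W.
L cells per row: a=0: 6, a=1: 3, a=2: 1, a=3: 6, a=4: 3, a=5: 1, a=6: 6; total 26.

26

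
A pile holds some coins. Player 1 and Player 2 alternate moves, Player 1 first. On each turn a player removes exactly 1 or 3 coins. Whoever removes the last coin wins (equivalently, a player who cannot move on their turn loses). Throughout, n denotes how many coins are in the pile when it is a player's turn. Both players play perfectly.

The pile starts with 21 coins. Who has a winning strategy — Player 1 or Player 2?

Classify positions by backward induction: terminal positions (no move available) are L. From any other position, the mover wins iff some move reaches an L.
n=0: no move → L
n=1: can move to 0, which is L ⇒ W
n=2: the only move is to 1(W), a W ⇒ L
n=3: can move to 2, which is L ⇒ W
n=4: moves to 3(W), 1(W); every one is W ⇒ L
n=5: can move to 4, which is L ⇒ W
n=6: moves to 5(W), 3(W); every one is W ⇒ L
n=7: can move to 6, which is L ⇒ W
n=8: moves to 7(W), 5(W); every one is W ⇒ L
n=9: can move to 8, which is L ⇒ W
n=10: moves to 9(W), 7(W); every one is W ⇒ L
n=11: can move to 10, which is L ⇒ W
n=12: moves to 11(W), 9(W); every one is W ⇒ L
n=13: can move to 12, which is L ⇒ W
n=14: moves to 13(W), 11(W); every one is W ⇒ L
n=15: can move to 14, which is L ⇒ W
n=16: moves to 15(W), 13(W); every one is W ⇒ L
n=17: can move to 16, which is L ⇒ W
n=18: moves to 17(W), 15(W); every one is W ⇒ L
n=19: can move to 18, which is L ⇒ W
n=20: moves to 19(W), 17(W); every one is W ⇒ L
n=21: can move to 20, which is L ⇒ W
The starting position 21 is W: Player 1 should remove 1, leaving 20, handing over an L position.

Player 1 wins.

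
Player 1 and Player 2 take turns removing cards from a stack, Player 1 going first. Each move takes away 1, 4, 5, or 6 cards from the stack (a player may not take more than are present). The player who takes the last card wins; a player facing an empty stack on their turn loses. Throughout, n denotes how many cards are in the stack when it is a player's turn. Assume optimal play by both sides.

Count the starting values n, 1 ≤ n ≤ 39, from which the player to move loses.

9

Positions with no move are L. A position that does have a move is losing for the player to move precisely when every available move leads to a winning position for the opponent. Fill in the labels:
n=0: no move → L
n=1: reaches L-position 0 → W
n=2: only reaches 1(W), which is W → L
n=3: reaches L-position 2 → W
n=4: reaches L-position 0 → W
n=5: reaches L-position 0 → W
n=6: reaches L-position 2 → W
n=7: reaches L-position 2 → W
n=8: reaches L-position 2 → W
n=9: only reaches 8(W), 5(W), 4(W), 3(W), all W → L
n=10: reaches L-position 9 → W
n=11: only reaches 10(W), 7(W), 6(W), 5(W), all W → L
n=12: reaches L-position 11 → W
n=13: reaches L-position 9 → W
n=14: reaches L-position 9 → W
n=15: reaches L-position 11 → W
n=16: reaches L-position 11 → W
n=17: reaches L-position 11 → W
n=18: only reaches 17(W), 14(W), 13(W), 12(W), all W → L
n=19: reaches L-position 18 → W
n=20: only reaches 19(W), 16(W), 15(W), 14(W), all W → L
n=21: reaches L-position 20 → W
n=22: reaches L-position 18 → W
n=23: reaches L-position 18 → W
n=24: reaches L-position 20 → W
n=25: reaches L-position 20 → W
n=26: reaches L-position 20 → W
n=27: only reaches 26(W), 23(W), 22(W), 21(W), all W → L
n=28: reaches L-position 27 → W
n=29: only reaches 28(W), 25(W), 24(W), 23(W), all W → L
n=30: reaches L-position 29 → W
n=31: reaches L-position 27 → W
n=32: reaches L-position 27 → W
n=33: reaches L-position 29 → W
n=34: reaches L-position 29 → W
n=35: reaches L-position 29 → W
n=36: only reaches 35(W), 32(W), 31(W), 30(W), all W → L
n=37: reaches L-position 36 → W
n=38: only reaches 37(W), 34(W), 33(W), 32(W), all W → L
n=39: reaches L-position 38 → W
L entries with 1 ≤ n ≤ 39 (n=0 is outside the asked range and is not counted): n = 2, 9, 11, 18, 20, 27, 29, 36, 38; that makes 9.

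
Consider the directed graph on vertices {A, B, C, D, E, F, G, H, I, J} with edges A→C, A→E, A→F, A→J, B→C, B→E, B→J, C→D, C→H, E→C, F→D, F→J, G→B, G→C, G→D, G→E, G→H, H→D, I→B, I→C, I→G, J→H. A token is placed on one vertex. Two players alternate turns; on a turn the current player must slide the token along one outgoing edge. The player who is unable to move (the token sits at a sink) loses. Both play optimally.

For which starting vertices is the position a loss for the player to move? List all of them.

Label each position W (a win for the player to move) or L (a loss). A position with no legal move is L; any other position is W exactly when some move reaches an L, and L when every move reaches a W.
Every edge goes from a vertex to one that appears earlier in the order D, H, J, C, F, E, B, A, G, I, so processing vertices in that order labels each vertex after all of its successors.
D: no outgoing edge → L
H: can move to D, which is L ⇒ W
J: the only move is to H(W), a W ⇒ L
C: can move to D, which is L ⇒ W
F: can move to J, which is L ⇒ W
E: the only move is to C(W), a W ⇒ L
B: can move to E, which is L ⇒ W
A: can move to E, which is L ⇒ W
G: can move to E, which is L ⇒ W
I: moves to G(W), B(W), C(W); every one is W ⇒ L
The losing starting vertices are exactly the entries labelled L in this table (4 of them).

D, E, I, J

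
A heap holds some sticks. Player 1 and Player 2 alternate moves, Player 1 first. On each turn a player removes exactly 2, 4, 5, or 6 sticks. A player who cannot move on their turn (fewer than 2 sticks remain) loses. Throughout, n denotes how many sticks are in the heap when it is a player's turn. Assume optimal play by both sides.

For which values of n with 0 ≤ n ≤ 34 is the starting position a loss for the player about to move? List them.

0, 1, 8, 9, 16, 17, 24, 25, 32, 33

Positions with no move are L. A position that does have a move is losing for the player to move precisely when every available move leads to a winning position for the opponent. Fill in the labels:
n=0: no move → L
n=1: no move → L
n=2: →0(L), so W
n=3: →1(L), so W
n=4: →0(L), so W
n=5: →1(L), so W
n=6: →1(L), so W
n=7: →1(L), so W
n=8: →6(W), 4(W), 3(W), 2(W) — all W, so L
n=9: →7(W), 5(W), 4(W), 3(W) — all W, so L
n=10: →8(L), so W
n=11: →9(L), so W
n=12: →8(L), so W
n=13: →9(L), so W
n=14: →9(L), so W
n=15: →9(L), so W
n=16: →14(W), 12(W), 11(W), 10(W) — all W, so L
n=17: →15(W), 13(W), 12(W), 11(W) — all W, so L
n=18: →16(L), so W
n=19: →17(L), so W
n=20: →16(L), so W
n=21: →17(L), so W
n=22: →17(L), so W
n=23: →17(L), so W
n=24: →22(W), 20(W), 19(W), 18(W) — all W, so L
n=25: →23(W), 21(W), 20(W), 19(W) — all W, so L
n=26: →24(L), so W
n=27: →25(L), so W
n=28: →24(L), so W
n=29: →25(L), so W
n=30: →25(L), so W
n=31: →25(L), so W
n=32: →30(W), 28(W), 27(W), 26(W) — all W, so L
n=33: →31(W), 29(W), 28(W), 27(W) — all W, so L
n=34: →32(L), so W
The losing starting values of n are exactly the entries labelled L in this table (10 of them).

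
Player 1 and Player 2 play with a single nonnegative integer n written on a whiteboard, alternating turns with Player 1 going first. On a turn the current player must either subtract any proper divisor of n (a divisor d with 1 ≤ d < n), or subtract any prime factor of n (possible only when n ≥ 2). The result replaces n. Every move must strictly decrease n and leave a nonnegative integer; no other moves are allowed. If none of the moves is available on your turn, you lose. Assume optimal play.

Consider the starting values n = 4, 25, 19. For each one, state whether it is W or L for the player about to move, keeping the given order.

Build the W/L table. Terminal = L. A non-terminal position is W if it has a move to some L; otherwise it is L.
n=0: no move → L
n=1: no move → L
n=2: W (go to 0, an L position)
n=3: W (go to 0, an L position)
n=4: L (options 2(W), 3(W) are all W)
n=5: W (go to 0, an L position)
n=6: W (go to 4, an L position)
n=7: W (go to 0, an L position)
n=8: W (go to 4, an L position)
n=9: L (options 6(W), 8(W) are all W)
n=10: W (go to 9, an L position)
n=11: W (go to 0, an L position)
n=12: W (go to 9, an L position)
n=13: W (go to 0, an L position)
n=14: L (options 7(W), 12(W), 13(W) are all W)
n=15: W (go to 14, an L position)
n=16: W (go to 14, an L position)
n=17: W (go to 0, an L position)
n=18: W (go to 9, an L position)
n=19: W (go to 0, an L position)
n=20: L (options 10(W), 15(W), 16(W), 18(W), 19(W) are all W)
n=21: W (go to 14, an L position)
n=22: W (go to 20, an L position)
n=23: W (go to 0, an L position)
n=24: W (go to 20, an L position)
n=25: W (go to 20, an L position)

4: L, 25: W, 19: W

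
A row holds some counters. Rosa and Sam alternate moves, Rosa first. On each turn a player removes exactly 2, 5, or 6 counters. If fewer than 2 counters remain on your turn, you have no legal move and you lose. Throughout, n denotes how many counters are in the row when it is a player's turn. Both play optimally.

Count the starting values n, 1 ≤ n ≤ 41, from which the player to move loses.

15

Use the standard recursion: the mover loses at a terminal position; elsewhere, the mover wins exactly when some move hands the opponent an L position.
n=0: no move → L
n=1: no move → L
n=2: reaches L-position 0 → W
n=3: reaches L-position 1 → W
n=4: only reaches 2(W), which is W → L
n=5: reaches L-position 0 → W
n=6: reaches L-position 4 → W
n=7: reaches L-position 1 → W
n=8: only reaches 6(W), 3(W), 2(W), all W → L
n=9: reaches L-position 4 → W
n=10: reaches L-position 8 → W
n=11: only reaches 9(W), 6(W), 5(W), all W → L
n=12: only reaches 10(W), 7(W), 6(W), all W → L
n=13: reaches L-position 11 → W
n=14: reaches L-position 12 → W
n=15: only reaches 13(W), 10(W), 9(W), all W → L
n=16: reaches L-position 11 → W
n=17: reaches L-position 15 → W
n=18: reaches L-position 12 → W
n=19: only reaches 17(W), 14(W), 13(W), all W → L
n=20: reaches L-position 15 → W
n=21: reaches L-position 19 → W
n=22: only reaches 20(W), 17(W), 16(W), all W → L
n=23: only reaches 21(W), 18(W), 17(W), all W → L
n=24: reaches L-position 22 → W
n=25: reaches L-position 23 → W
n=26: only reaches 24(W), 21(W), 20(W), all W → L
n=27: reaches L-position 22 → W
n=28: reaches L-position 26 → W
n=29: reaches L-position 23 → W
n=30: only reaches 28(W), 25(W), 24(W), all W → L
n=31: reaches L-position 26 → W
n=32: reaches L-position 30 → W
n=33: only reaches 31(W), 28(W), 27(W), all W → L
n=34: only reaches 32(W), 29(W), 28(W), all W → L
n=35: reaches L-position 33 → W
n=36: reaches L-position 34 → W
n=37: only reaches 35(W), 32(W), 31(W), all W → L
n=38: reaches L-position 33 → W
n=39: reaches L-position 37 → W
n=40: reaches L-position 34 → W
n=41: only reaches 39(W), 36(W), 35(W), all W → L
L entries with 1 ≤ n ≤ 41 (n=0 is outside the asked range and is not counted): n = 1, 4, 8, 11, 12, 15, 19, 22, 23, 26, 30, 33, 34, 37, 41; that makes 15.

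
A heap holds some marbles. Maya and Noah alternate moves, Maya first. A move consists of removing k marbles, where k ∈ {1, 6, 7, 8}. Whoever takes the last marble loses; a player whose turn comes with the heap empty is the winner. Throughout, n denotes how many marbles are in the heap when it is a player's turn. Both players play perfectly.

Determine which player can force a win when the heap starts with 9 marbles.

Work bottom-up. With no move the player to move wins. Otherwise the position is W if at least one move leads to an L position for the opponent, and L if every move leads to a W.
n=0: no move; the opponent has just taken the last marble and therefore loses → W
n=1: only reaches 0(W), which is W → L
n=2: reaches L-position 1 → W
n=3: only reaches 2(W), which is W → L
n=4: reaches L-position 3 → W
n=5: only reaches 4(W), which is W → L
n=6: reaches L-position 5 → W
n=7: reaches L-position 1 → W
n=8: reaches L-position 1 → W
n=9: reaches L-position 3 → W
From 9 Maya can remove 6, leaving 3, reaching an L position.

Maya wins.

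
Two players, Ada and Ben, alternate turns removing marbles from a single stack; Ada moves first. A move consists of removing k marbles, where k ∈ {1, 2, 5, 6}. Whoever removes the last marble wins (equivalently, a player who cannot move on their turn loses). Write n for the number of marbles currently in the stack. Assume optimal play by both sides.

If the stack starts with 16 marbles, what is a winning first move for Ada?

Remove 2, leaving 14.

Classify positions by backward induction: terminal positions (no move available) are L. From any other position, the mover wins iff some move reaches an L.
n=0: no move → L
n=1: can move to 0, which is L ⇒ W
n=2: can move to 0, which is L ⇒ W
n=3: moves to 2(W), 1(W); every one is W ⇒ L
n=4: can move to 3, which is L ⇒ W
n=5: can move to 3, which is L ⇒ W
n=6: can move to 0, which is L ⇒ W
n=7: moves to 6(W), 5(W), 2(W), 1(W); every one is W ⇒ L
n=8: can move to 7, which is L ⇒ W
n=9: can move to 7, which is L ⇒ W
n=10: moves to 9(W), 8(W), 5(W), 4(W); every one is W ⇒ L
n=11: can move to 10, which is L ⇒ W
n=12: can move to 10, which is L ⇒ W
n=13: can move to 7, which is L ⇒ W
n=14: moves to 13(W), 12(W), 9(W), 8(W); every one is W ⇒ L
n=15: can move to 14, which is L ⇒ W
n=16: can move to 14, which is L ⇒ W
From 16, the L positions reachable in one move are: 14, 10. Any move reaching one of these is winning.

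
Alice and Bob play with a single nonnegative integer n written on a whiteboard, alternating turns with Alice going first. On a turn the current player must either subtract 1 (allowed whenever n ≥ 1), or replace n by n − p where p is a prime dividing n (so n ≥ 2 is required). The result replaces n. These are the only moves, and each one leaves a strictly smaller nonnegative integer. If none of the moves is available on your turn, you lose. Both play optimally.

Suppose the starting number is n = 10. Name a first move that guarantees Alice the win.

Move to 8.

Work bottom-up. With no move the player to move loses. Otherwise the position is W if at least one move leads to an L position for the opponent, and L if every move leads to a W.
n=0: no move → L
n=1: W (go to 0, an L position)
n=2: W (go to 0, an L position)
n=3: W (go to 0, an L position)
n=4: L (options 2(W), 3(W) are all W)
n=5: W (go to 0, an L position)
n=6: W (go to 4, an L position)
n=7: W (go to 0, an L position)
n=8: L (options 6(W), 7(W) are all W)
n=9: W (go to 8, an L position)
n=10: W (go to 8, an L position)
From 10, the L positions reachable in one move are: 8.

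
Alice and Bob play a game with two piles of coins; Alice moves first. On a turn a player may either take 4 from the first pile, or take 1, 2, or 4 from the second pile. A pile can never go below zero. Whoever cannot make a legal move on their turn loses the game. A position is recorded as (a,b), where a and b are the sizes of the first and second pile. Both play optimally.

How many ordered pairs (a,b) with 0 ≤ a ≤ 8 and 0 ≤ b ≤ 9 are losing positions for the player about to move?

32

Positions with no move are L. A position that does have a move is losing for the player to move precisely when every available move leads to a winning position for the opponent. Fill in the labels:
Every move lowers a or b (never raises either), so fill the grid row by row in increasing a, and left to right within a row: each cell's successors are then already labelled.
      b=0  b=1  b=2  b=3  b=4  b=5  b=6  b=7  b=8  b=9
a=0:    L    W    W    L    W    W    L    W    W    L
a=1:    L    W    W    L    W    W    L    W    W    L
a=2:    L    W    W    L    W    W    L    W    W    L
a=3:    L    W    W    L    W    W    L    W    W    L
a=4:    W    L    W    W    L    W    W    L    W    W
a=5:    W    L    W    W    L    W    W    L    W    W
a=6:    W    L    W    W    L    W    W    L    W    W
a=7:    W    L    W    W    L    W    W    L    W    W
a=8:    L    W    W    L    W    W    L    W    W    L
Cells with no legal move (terminal, hence L): (0,0), (1,0), (2,0), (3,0).
The remaining L cells, each justified by listing all of its moves:
(0,3): only reaches (0,2)(W), (0,1)(W), all W → L
(0,6): only reaches (0,5)(W), (0,4)(W), (0,2)(W), all W → L
(0,9): only reaches (0,8)(W), (0,7)(W), (0,5)(W), all W → L
(1,3): only reaches (1,2)(W), (1,1)(W), all W → L
(1,6): only reaches (1,5)(W), (1,4)(W), (1,2)(W), all W → L
(1,9): only reaches (1,8)(W), (1,7)(W), (1,5)(W), all W → L
(2,3): only reaches (2,2)(W), (2,1)(W), all W → L
(2,6): only reaches (2,5)(W), (2,4)(W), (2,2)(W), all W → L
(2,9): only reaches (2,8)(W), (2,7)(W), (2,5)(W), all W → L
(3,3): only reaches (3,2)(W), (3,1)(W), all W → L
(3,6): only reaches (3,5)(W), (3,4)(W), (3,2)(W), all W → L
(3,9): only reaches (3,8)(W), (3,7)(W), (3,5)(W), all W → L
(4,1): only reaches (0,1)(W), (4,0)(W), all W → L
(4,4): only reaches (0,4)(W), (4,3)(W), (4,2)(W), (4,0)(W), all W → L
(4,7): only reaches (0,7)(W), (4,6)(W), (4,5)(W), (4,3)(W), all W → L
(5,1): only reaches (1,1)(W), (5,0)(W), all W → L
(5,4): only reaches (1,4)(W), (5,3)(W), (5,2)(W), (5,0)(W), all W → L
(5,7): only reaches (1,7)(W), (5,6)(W), (5,5)(W), (5,3)(W), all W → L
(6,1): only reaches (2,1)(W), (6,0)(W), all W → L
(6,4): only reaches (2,4)(W), (6,3)(W), (6,2)(W), (6,0)(W), all W → L
(6,7): only reaches (2,7)(W), (6,6)(W), (6,5)(W), (6,3)(W), all W → L
(7,1): only reaches (3,1)(W), (7,0)(W), all W → L
(7,4): only reaches (3,4)(W), (7,3)(W), (7,2)(W), (7,0)(W), all W → L
(7,7): only reaches (3,7)(W), (7,6)(W), (7,5)(W), (7,3)(W), all W → L
(8,0): only reaches (4,0)(W), which is W → L
(8,3): only reaches (4,3)(W), (8,2)(W), (8,1)(W), all W → L
(8,6): only reaches (4,6)(W), (8,5)(W), (8,4)(W), (8,2)(W), all W → L
(8,9): only reaches (4,9)(W), (8,8)(W), (8,7)(W), (8,5)(W), all W → L
Every other cell has at least one move into one of the L cells above, so it is W.
L cells per row: a=0: 4, a=1: 4, a=2: 4, a=3: 4, a=4: 3, a=5: 3, a=6: 3, a=7: 3, a=8: 4; total 32.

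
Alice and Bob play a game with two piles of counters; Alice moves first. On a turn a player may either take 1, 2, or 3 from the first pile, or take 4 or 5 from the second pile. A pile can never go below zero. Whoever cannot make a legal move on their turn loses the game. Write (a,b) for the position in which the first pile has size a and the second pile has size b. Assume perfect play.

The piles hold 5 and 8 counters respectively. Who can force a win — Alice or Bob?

Alice wins.

Work bottom-up. With no move the player to move loses. Otherwise the position is W if at least one move leads to an L position for the opponent, and L if every move leads to a W.
No move ever increases a pile, so every position that can arise here has a ≤ 5 and b ≤ 8; it is enough to label the cells with 0 ≤ a ≤ 5 and 0 ≤ b ≤ 8.
Every move lowers a or b (never raises either), so fill the grid row by row in increasing a, and left to right within a row: each cell's successors are then already labelled.
      b=0  b=1  b=2  b=3  b=4  b=5  b=6  b=7  b=8
a=0:    L    L    L    L    W    W    W    W    W
a=1:    W    W    W    W    L    L    L    L    W
a=2:    W    W    W    W    W    W    W    W    L
a=3:    W    W    W    W    W    W    W    W    W
a=4:    L    L    L    L    W    W    W    W    W
a=5:    W    W    W    W    L    L    L    L    W
Cells with no legal move (terminal, hence L): (0,0), (0,1), (0,2), (0,3).
The remaining L cells, each justified by listing all of its moves:
(1,4): →(0,4)(W), (1,0)(W) — all W, so L
(1,5): →(0,5)(W), (1,1)(W), (1,0)(W) — all W, so L
(1,6): →(0,6)(W), (1,2)(W), (1,1)(W) — all W, so L
(1,7): →(0,7)(W), (1,3)(W), (1,2)(W) — all W, so L
(2,8): →(1,8)(W), (0,8)(W), (2,4)(W), (2,3)(W) — all W, so L
(4,0): →(3,0)(W), (2,0)(W), (1,0)(W) — all W, so L
(4,1): →(3,1)(W), (2,1)(W), (1,1)(W) — all W, so L
(4,2): →(3,2)(W), (2,2)(W), (1,2)(W) — all W, so L
(4,3): →(3,3)(W), (2,3)(W), (1,3)(W) — all W, so L
(5,4): →(4,4)(W), (3,4)(W), (2,4)(W), (5,0)(W) — all W, so L
(5,5): →(4,5)(W), (3,5)(W), (2,5)(W), (5,1)(W), (5,0)(W) — all W, so L
(5,6): →(4,6)(W), (3,6)(W), (2,6)(W), (5,2)(W), (5,1)(W) — all W, so L
(5,7): →(4,7)(W), (3,7)(W), (2,7)(W), (5,3)(W), (5,2)(W) — all W, so L
Every other cell has at least one move into one of the L cells above, so it is W.
The starting position (5,8) is W: Alice should move to (2,8), handing over an L position.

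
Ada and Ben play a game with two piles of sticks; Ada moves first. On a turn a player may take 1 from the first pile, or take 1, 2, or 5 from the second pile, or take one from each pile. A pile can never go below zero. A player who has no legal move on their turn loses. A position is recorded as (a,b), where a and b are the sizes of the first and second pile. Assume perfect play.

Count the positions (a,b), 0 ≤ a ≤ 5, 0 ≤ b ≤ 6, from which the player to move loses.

Label each position W (a win for the player to move) or L (a loss). A position with no legal move is L; any other position is W exactly when some move reaches an L, and L when every move reaches a W.
Every move lowers a or b (never raises either), so fill the grid row by row in increasing a, and left to right within a row: each cell's successors are then already labelled.
      b=0  b=1  b=2  b=3  b=4  b=5  b=6
a=0:    L    W    W    L    W    W    L
a=1:    W    W    L    W    W    L    W
a=2:    L    W    W    W    L    W    W
a=3:    W    W    L    W    W    W    L
a=4:    L    W    W    W    L    W    W
a=5:    W    W    L    W    W    W    L
Cells with no legal move (terminal, hence L): (0,0).
The remaining L cells, each justified by listing all of its moves:
(0,3): L (options (0,2)(W), (0,1)(W) are all W)
(0,6): L (options (0,5)(W), (0,4)(W), (0,1)(W) are all W)
(1,2): L (options (0,2)(W), (1,1)(W), (1,0)(W), (0,1)(W) are all W)
(1,5): L (options (0,5)(W), (1,4)(W), (1,3)(W), (1,0)(W), (0,4)(W) are all W)
(2,0): L (sole option (1,0)(W) is W)
(2,4): L (options (1,4)(W), (2,3)(W), (2,2)(W), (1,3)(W) are all W)
(3,2): L (options (2,2)(W), (3,1)(W), (3,0)(W), (2,1)(W) are all W)
(3,6): L (options (2,6)(W), (3,5)(W), (3,4)(W), (3,1)(W), (2,5)(W) are all W)
(4,0): L (sole option (3,0)(W) is W)
(4,4): L (options (3,4)(W), (4,3)(W), (4,2)(W), (3,3)(W) are all W)
(5,2): L (options (4,2)(W), (5,1)(W), (5,0)(W), (4,1)(W) are all W)
(5,6): L (options (4,6)(W), (5,5)(W), (5,4)(W), (5,1)(W), (4,5)(W) are all W)
Every other cell has at least one move into one of the L cells above, so it is W.
L cells per row: a=0: 3, a=1: 2, a=2: 2, a=3: 2, a=4: 2, a=5: 2; total 13.

13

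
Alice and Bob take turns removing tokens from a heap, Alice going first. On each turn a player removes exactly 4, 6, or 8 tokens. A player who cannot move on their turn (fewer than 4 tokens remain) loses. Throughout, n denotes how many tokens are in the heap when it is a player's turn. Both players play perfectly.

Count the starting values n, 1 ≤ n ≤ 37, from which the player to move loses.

Label each position W (a win for the player to move) or L (a loss). A position with no legal move is L; any other position is W exactly when some move reaches an L, and L when every move reaches a W.
n=0: no move → L
n=1: no move → L
n=2: no move → L
n=3: no move → L
n=4: can move to 0, which is L ⇒ W
n=5: can move to 1, which is L ⇒ W
n=6: can move to 2, which is L ⇒ W
n=7: can move to 3, which is L ⇒ W
n=8: can move to 2, which is L ⇒ W
n=9: can move to 3, which is L ⇒ W
n=10: can move to 2, which is L ⇒ W
n=11: can move to 3, which is L ⇒ W
n=12: moves to 8(W), 6(W), 4(W); every one is W ⇒ L
n=13: moves to 9(W), 7(W), 5(W); every one is W ⇒ L
n=14: moves to 10(W), 8(W), 6(W); every one is W ⇒ L
n=15: moves to 11(W), 9(W), 7(W); every one is W ⇒ L
n=16: can move to 12, which is L ⇒ W
n=17: can move to 13, which is L ⇒ W
n=18: can move to 14, which is L ⇒ W
n=19: can move to 15, which is L ⇒ W
n=20: can move to 14, which is L ⇒ W
n=21: can move to 15, which is L ⇒ W
n=22: can move to 14, which is L ⇒ W
n=23: can move to 15, which is L ⇒ W
n=24: moves to 20(W), 18(W), 16(W); every one is W ⇒ L
n=25: moves to 21(W), 19(W), 17(W); every one is W ⇒ L
n=26: moves to 22(W), 20(W), 18(W); every one is W ⇒ L
n=27: moves to 23(W), 21(W), 19(W); every one is W ⇒ L
n=28: can move to 24, which is L ⇒ W
n=29: can move to 25, which is L ⇒ W
n=30: can move to 26, which is L ⇒ W
n=31: can move to 27, which is L ⇒ W
n=32: can move to 26, which is L ⇒ W
n=33: can move to 27, which is L ⇒ W
n=34: can move to 26, which is L ⇒ W
n=35: can move to 27, which is L ⇒ W
n=36: moves to 32(W), 30(W), 28(W); every one is W ⇒ L
n=37: moves to 33(W), 31(W), 29(W); every one is W ⇒ L
L entries with 1 ≤ n ≤ 37 (n=0 is outside the asked range and is not counted): n = 1, 2, 3, 12, 13, 14, 15, 24, 25, 26, 27, 36, 37; that makes 13.

13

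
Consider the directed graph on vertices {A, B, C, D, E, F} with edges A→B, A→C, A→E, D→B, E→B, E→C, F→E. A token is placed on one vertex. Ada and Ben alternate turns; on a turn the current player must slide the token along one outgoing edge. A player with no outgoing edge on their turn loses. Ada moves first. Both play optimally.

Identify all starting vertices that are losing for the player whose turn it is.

Label each position W (a win for the player to move) or L (a loss). A position with no legal move is L; any other position is W exactly when some move reaches an L, and L when every move reaches a W.
Every edge goes from a vertex to one that appears earlier in the order B, C, E, A, F, D, so processing vertices in that order labels each vertex after all of its successors.
B: no outgoing edge → L
C: no outgoing edge → L
E: W (go to C, an L position)
A: W (go to C, an L position)
F: L (sole option E(W) is W)
D: W (go to B, an L position)
The losing starting vertices are exactly the entries labelled L in this table (3 of them).

B, C, F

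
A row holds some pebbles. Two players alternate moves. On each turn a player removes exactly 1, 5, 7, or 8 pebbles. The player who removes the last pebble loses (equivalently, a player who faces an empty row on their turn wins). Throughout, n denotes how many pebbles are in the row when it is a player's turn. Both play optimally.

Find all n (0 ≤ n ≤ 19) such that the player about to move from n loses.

Build the W/L table. Terminal = W. A non-terminal position is W if it has a move to some L; otherwise it is L.
n=0: no move; the opponent has just taken the last pebble and therefore loses → W
n=1: the only move is to 0(W), a W ⇒ L
n=2: can move to 1, which is L ⇒ W
n=3: the only move is to 2(W), a W ⇒ L
n=4: can move to 3, which is L ⇒ W
n=5: moves to 4(W), 0(W); every one is W ⇒ L
n=6: can move to 5, which is L ⇒ W
n=7: moves to 6(W), 2(W), 0(W); every one is W ⇒ L
n=8: can move to 7, which is L ⇒ W
n=9: can move to 1, which is L ⇒ W
n=10: can move to 5, which is L ⇒ W
n=11: can move to 3, which is L ⇒ W
n=12: can move to 7, which is L ⇒ W
n=13: can move to 5, which is L ⇒ W
n=14: can move to 7, which is L ⇒ W
n=15: can move to 7, which is L ⇒ W
n=16: moves to 15(W), 11(W), 9(W), 8(W); every one is W ⇒ L
n=17: can move to 16, which is L ⇒ W
n=18: moves to 17(W), 13(W), 11(W), 10(W); every one is W ⇒ L
n=19: can move to 18, which is L ⇒ W
The losing starting values of n are exactly the entries labelled L in this table (6 of them).

1, 3, 5, 7, 16, 18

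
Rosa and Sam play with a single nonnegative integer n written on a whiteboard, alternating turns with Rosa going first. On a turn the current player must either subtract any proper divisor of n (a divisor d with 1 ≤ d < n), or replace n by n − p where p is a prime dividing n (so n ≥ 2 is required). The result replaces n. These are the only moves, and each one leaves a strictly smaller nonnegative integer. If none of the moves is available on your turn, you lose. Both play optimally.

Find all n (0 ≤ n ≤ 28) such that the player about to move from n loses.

0, 1, 4, 9, 14, 20, 26

Positions with no move are L. A position that does have a move is losing for the player to move precisely when every available move leads to a winning position for the opponent. Fill in the labels:
n=0: no move → L
n=1: no move → L
n=2: →0(L), so W
n=3: →0(L), so W
n=4: →2(W), 3(W) — all W, so L
n=5: →0(L), so W
n=6: →4(L), so W
n=7: →0(L), so W
n=8: →4(L), so W
n=9: →6(W), 8(W) — all W, so L
n=10: →9(L), so W
n=11: →0(L), so W
n=12: →9(L), so W
n=13: →0(L), so W
n=14: →7(W), 12(W), 13(W) — all W, so L
n=15: →14(L), so W
n=16: →14(L), so W
n=17: →0(L), so W
n=18: →9(L), so W
n=19: →0(L), so W
n=20: →10(W), 15(W), 16(W), 18(W), 19(W) — all W, so L
n=21: →14(L), so W
n=22: →20(L), so W
n=23: →0(L), so W
n=24: →20(L), so W
n=25: →20(L), so W
n=26: →13(W), 24(W), 25(W) — all W, so L
n=27: →26(L), so W
n=28: →14(L), so W
Reading off the rows marked L gives the requested list; there are 7 such values of n.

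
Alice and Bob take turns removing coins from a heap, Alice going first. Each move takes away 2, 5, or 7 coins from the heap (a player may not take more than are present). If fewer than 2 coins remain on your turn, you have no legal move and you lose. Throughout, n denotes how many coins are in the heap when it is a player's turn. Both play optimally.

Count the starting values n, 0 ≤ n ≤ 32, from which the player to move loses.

10

Compute win/loss labels from the base case upward. A position with no move is L. Any other position is W if it can reach an L in one move, else L.
n=0: no move → L
n=1: no move → L
n=2: W (go to 0, an L position)
n=3: W (go to 1, an L position)
n=4: L (sole option 2(W) is W)
n=5: W (go to 0, an L position)
n=6: W (go to 4, an L position)
n=7: W (go to 0, an L position)
n=8: W (go to 1, an L position)
n=9: W (go to 4, an L position)
n=10: L (options 8(W), 5(W), 3(W) are all W)
n=11: W (go to 4, an L position)
n=12: W (go to 10, an L position)
n=13: L (options 11(W), 8(W), 6(W) are all W)
n=14: L (options 12(W), 9(W), 7(W) are all W)
n=15: W (go to 13, an L position)
n=16: W (go to 14, an L position)
n=17: W (go to 10, an L position)
n=18: W (go to 13, an L position)
n=19: W (go to 14, an L position)
n=20: W (go to 13, an L position)
n=21: W (go to 14, an L position)
n=22: L (options 20(W), 17(W), 15(W) are all W)
n=23: L (options 21(W), 18(W), 16(W) are all W)
n=24: W (go to 22, an L position)
n=25: W (go to 23, an L position)
n=26: L (options 24(W), 21(W), 19(W) are all W)
n=27: W (go to 22, an L position)
n=28: W (go to 26, an L position)
n=29: W (go to 22, an L position)
n=30: W (go to 23, an L position)
n=31: W (go to 26, an L position)
n=32: L (options 30(W), 27(W), 25(W) are all W)
L entries with 0 ≤ n ≤ 32: n = 0, 1, 4, 10, 13, 14, 22, 23, 26, 32; that makes 10.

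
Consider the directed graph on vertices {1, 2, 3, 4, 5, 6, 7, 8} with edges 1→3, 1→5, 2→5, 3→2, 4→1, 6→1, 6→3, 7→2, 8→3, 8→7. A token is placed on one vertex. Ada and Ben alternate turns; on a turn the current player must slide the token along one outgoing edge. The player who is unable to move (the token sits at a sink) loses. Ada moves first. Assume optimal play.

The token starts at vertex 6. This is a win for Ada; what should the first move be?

Use the standard recursion: the mover loses at a terminal position; elsewhere, the mover wins exactly when some move hands the opponent an L position.
Every edge goes from a vertex to one that appears earlier in the order 5, 2, 3, 1, 7, 4, 6, 8, so processing vertices in that order labels each vertex after all of its successors.
5: no outgoing edge → L
2: can move to 5, which is L ⇒ W
3: the only move is to 2(W), a W ⇒ L
1: can move to 3, which is L ⇒ W
7: the only move is to 2(W), a W ⇒ L
4: the only move is to 1(W), a W ⇒ L
6: can move to 3, which is L ⇒ W
8: can move to 7, which is L ⇒ W
From 6, the L positions reachable in one move are: 3.

Move to 3.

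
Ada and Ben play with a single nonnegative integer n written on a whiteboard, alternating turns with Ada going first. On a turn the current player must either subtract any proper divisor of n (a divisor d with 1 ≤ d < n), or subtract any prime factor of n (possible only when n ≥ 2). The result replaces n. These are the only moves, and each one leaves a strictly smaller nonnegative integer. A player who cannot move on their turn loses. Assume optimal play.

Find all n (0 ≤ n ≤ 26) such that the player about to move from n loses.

Use the standard recursion: the mover loses at a terminal position; elsewhere, the mover wins exactly when some move hands the opponent an L position.
n=0: no move → L
n=1: no move → L
n=2: can move to 0, which is L ⇒ W
n=3: can move to 0, which is L ⇒ W
n=4: moves to 2(W), 3(W); every one is W ⇒ L
n=5: can move to 0, which is L ⇒ W
n=6: can move to 4, which is L ⇒ W
n=7: can move to 0, which is L ⇒ W
n=8: can move to 4, which is L ⇒ W
n=9: moves to 6(W), 8(W); every one is W ⇒ L
n=10: can move to 9, which is L ⇒ W
n=11: can move to 0, which is L ⇒ W
n=12: can move to 9, which is L ⇒ W
n=13: can move to 0, which is L ⇒ W
n=14: moves to 7(W), 12(W), 13(W); every one is W ⇒ L
n=15: can move to 14, which is L ⇒ W
n=16: can move to 14, which is L ⇒ W
n=17: can move to 0, which is L ⇒ W
n=18: can move to 9, which is L ⇒ W
n=19: can move to 0, which is L ⇒ W
n=20: moves to 10(W), 15(W), 16(W), 18(W), 19(W); every one is W ⇒ L
n=21: can move to 14, which is L ⇒ W
n=22: can move to 20, which is L ⇒ W
n=23: can move to 0, which is L ⇒ W
n=24: can move to 20, which is L ⇒ W
n=25: can move to 20, which is L ⇒ W
n=26: moves to 13(W), 24(W), 25(W); every one is W ⇒ L
The losing starting values of n are exactly the entries labelled L in this table (7 of them).

0, 1, 4, 9, 14, 20, 26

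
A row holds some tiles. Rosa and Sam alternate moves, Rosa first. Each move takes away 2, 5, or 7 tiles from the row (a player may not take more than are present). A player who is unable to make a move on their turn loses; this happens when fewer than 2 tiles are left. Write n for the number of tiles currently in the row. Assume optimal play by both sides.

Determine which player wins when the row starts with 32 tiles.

Build the W/L table. Terminal = L. A non-terminal position is W if it has a move to some L; otherwise it is L.
n=0: no move → L
n=1: no move → L
n=2: can move to 0, which is L ⇒ W
n=3: can move to 1, which is L ⇒ W
n=4: the only move is to 2(W), a W ⇒ L
n=5: can move to 0, which is L ⇒ W
n=6: can move to 4, which is L ⇒ W
n=7: can move to 0, which is L ⇒ W
n=8: can move to 1, which is L ⇒ W
n=9: can move to 4, which is L ⇒ W
n=10: moves to 8(W), 5(W), 3(W); every one is W ⇒ L
n=11: can move to 4, which is L ⇒ W
n=12: can move to 10, which is L ⇒ W
n=13: moves to 11(W), 8(W), 6(W); every one is W ⇒ L
n=14: moves to 12(W), 9(W), 7(W); every one is W ⇒ L
n=15: can move to 13, which is L ⇒ W
n=16: can move to 14, which is L ⇒ W
n=17: can move to 10, which is L ⇒ W
n=18: can move to 13, which is L ⇒ W
n=19: can move to 14, which is L ⇒ W
n=20: can move to 13, which is L ⇒ W
n=21: can move to 14, which is L ⇒ W
n=22: moves to 20(W), 17(W), 15(W); every one is W ⇒ L
n=23: moves to 21(W), 18(W), 16(W); every one is W ⇒ L
n=24: can move to 22, which is L ⇒ W
n=25: can move to 23, which is L ⇒ W
n=26: moves to 24(W), 21(W), 19(W); every one is W ⇒ L
n=27: can move to 22, which is L ⇒ W
n=28: can move to 26, which is L ⇒ W
n=29: can move to 22, which is L ⇒ W
n=30: can move to 23, which is L ⇒ W
n=31: can move to 26, which is L ⇒ W
n=32: moves to 30(W), 27(W), 25(W); every one is W ⇒ L
The starting position 32 is L: whatever Rosa does, the opponent receives a W position.

Sam wins.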